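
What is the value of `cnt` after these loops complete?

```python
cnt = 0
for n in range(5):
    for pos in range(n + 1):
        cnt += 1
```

Triangle: 1 + 2 + ... + 5
`cnt` takes the values: 0 → 1 → 2 → 3 → 4 → 5 → 6 → 7 → 8 → 9 → 10 → 11 → 12 → 13 → 14 → 15

Answer: 15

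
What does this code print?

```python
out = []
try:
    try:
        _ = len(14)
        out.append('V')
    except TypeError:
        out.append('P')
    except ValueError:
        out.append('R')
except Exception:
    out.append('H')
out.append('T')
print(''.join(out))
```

Execution trace: 'P' (inner except TypeError) → 'T' (after the try/except). Output: PT

Answer: PT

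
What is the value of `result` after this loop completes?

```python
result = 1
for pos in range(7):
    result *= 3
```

3^7 = 2187
`result` takes the values: 1 → 3 → 9 → 27 → 81 → 243 → 729 → 2187

Answer: 2187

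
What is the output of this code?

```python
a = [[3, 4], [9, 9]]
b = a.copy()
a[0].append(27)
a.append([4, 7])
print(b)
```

Key concept: shallow copy with nested lists.
Step by step:
`a = [[3, 4], [9, 9]]` → a = [[3, 4], [9, 9]]
`b = a.copy()` → b = [[3, 4], [9, 9]]
`a[0].append(27)` → a = [[3, 4, 27], [9, 9]]; b = [[3, 4, 27], [9, 9]]
`a.append([4, 7])` → a = [[3, 4, 27], [9, 9], [4, 7]]
`print(b)` → prints [[3, 4, 27], [9, 9]]

Answer: [[3, 4, 27], [9, 9]]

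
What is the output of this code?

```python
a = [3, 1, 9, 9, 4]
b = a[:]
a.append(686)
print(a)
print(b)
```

Key concept: slice [:] creates copy.
Step by step:
`a = [3, 1, 9, 9, 4]` → a = [3, 1, 9, 9, 4]
`b = a[:]` → b = [3, 1, 9, 9, 4]
`a.append(686)` → a = [3, 1, 9, 9, 4, 686]
`print(a)` → prints [3, 1, 9, 9, 4, 686]
`print(b)` → prints [3, 1, 9, 9, 4]

Answer:
[3, 1, 9, 9, 4, 686]
[3, 1, 9, 9, 4]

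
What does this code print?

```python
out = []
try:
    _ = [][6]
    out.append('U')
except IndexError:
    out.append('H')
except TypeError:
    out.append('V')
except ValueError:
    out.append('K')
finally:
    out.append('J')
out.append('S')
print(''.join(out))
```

Execution trace: 'H' (except IndexError) → 'J' (finally) → 'S' (after the try/except). Output: HJS

Answer: HJS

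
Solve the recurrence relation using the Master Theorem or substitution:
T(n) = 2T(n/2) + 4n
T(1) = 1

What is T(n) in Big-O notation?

By Master Theorem: a=2, b=2, f(n)=4n. Since log_2(2) = 1 and f(n) = Θ(n^1), Case 2 applies. T(n) = O(n log n).

Answer: O(n log n)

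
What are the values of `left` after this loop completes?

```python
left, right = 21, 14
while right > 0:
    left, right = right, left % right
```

GCD of 21 and 14
`left` takes the values: 21 → 14 → 7

Answer: 7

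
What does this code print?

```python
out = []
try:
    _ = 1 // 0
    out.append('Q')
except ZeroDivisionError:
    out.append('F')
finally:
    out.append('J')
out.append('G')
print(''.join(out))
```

Execution trace: 'F' (except ZeroDivisionError) → 'J' (finally) → 'G' (after the try/except). Output: FJG

Answer: FJG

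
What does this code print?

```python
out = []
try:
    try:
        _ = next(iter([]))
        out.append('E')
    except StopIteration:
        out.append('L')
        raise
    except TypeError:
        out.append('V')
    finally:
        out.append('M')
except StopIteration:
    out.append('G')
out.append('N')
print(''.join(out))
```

Execution trace: 'L' (inner except StopIteration) → 'M' (inner finally) → 'G' (outer except StopIteration) → 'N' (after the try/except). Output: LMGN

Answer: LMGN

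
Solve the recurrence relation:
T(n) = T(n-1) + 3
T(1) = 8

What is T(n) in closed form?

Unrolling: T(n) = T(1) + 3·(n-1) = 8 + 3(n-1) = 3n + 5.

Answer: T(n) = 3n + 5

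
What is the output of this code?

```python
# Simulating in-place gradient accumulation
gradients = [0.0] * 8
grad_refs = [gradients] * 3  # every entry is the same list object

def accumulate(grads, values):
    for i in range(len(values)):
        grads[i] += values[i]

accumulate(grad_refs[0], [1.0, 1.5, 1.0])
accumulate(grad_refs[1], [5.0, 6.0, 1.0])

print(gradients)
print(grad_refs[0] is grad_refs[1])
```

Key concept: gradient accumulation aliasing.
Step by step:
`gradients = [0.0] * 8` → gradients = [0.0, 0.0, 0.0, 0.0, 0.0, 0.0, 0.0, 0.0]
`grad_refs = [gradients] * 3` → grad_refs = [[0.0, 0.0, 0.0, 0.0, 0.0, 0.0, 0.0, 0.0], [0.0, 0.0, 0.0, 0.0, 0.0, 0.0, 0.0, 0.0], [0.0, 0.0, 0.0, 0.0, 0.0, 0.0, 0.0, 0.0]]
`accumulate(grad_refs[0], [1.0, 1.5, 1.0])` → gradients = [1.0, 1.5, 1.0, 0.0, 0.0, 0.0, 0.0, 0.0]; grad_refs = [[1.0, 1.5, 1.0, 0.0, 0.0, 0.0, 0.0, 0.0], [1.0, 1.5, 1.0, 0.0, 0.0, 0.0, 0.0, 0.0], [1.0, 1.5, 1.0, 0.0, 0.0, 0.0, 0.0, 0.0]]
`accumulate(grad_refs[1], [5.0, 6.0, 1.0])` → gradients = [6.0, 7.5, 2.0, 0.0, 0.0, 0.0, 0.0, 0.0]; grad_refs = [[6.0, 7.5, 2.0, 0.0, 0.0, 0.0, 0.0, 0.0], [6.0, 7.5, 2.0, 0.0, 0.0, 0.0, 0.0, 0.0], [6.0, 7.5, 2.0, 0.0, 0.0, 0.0, 0.0, 0.0]]
`print(gradients)` → prints [6.0, 7.5, 2.0, 0.0, 0.0, 0.0, 0.0, 0.0]
`print(grad_refs[0] is grad_refs[1])` → prints True

Answer:
[6.0, 7.5, 2.0, 0.0, 0.0, 0.0, 0.0, 0.0]
True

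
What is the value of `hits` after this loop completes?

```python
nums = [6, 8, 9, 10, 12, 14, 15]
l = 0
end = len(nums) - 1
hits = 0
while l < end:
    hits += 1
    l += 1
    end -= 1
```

Iterations until pointers meet (list length 7)
`hits` takes the values: 0 → 1 → 2 → 3

Answer: 3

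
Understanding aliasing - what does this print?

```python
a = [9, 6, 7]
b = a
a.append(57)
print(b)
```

Key concept: basic list aliasing.
Step by step:
`a = [9, 6, 7]` → a = [9, 6, 7]
`b = a` → b = [9, 6, 7] (same object as a)
`a.append(57)` → a = [9, 6, 7, 57] (same object as b); b = [9, 6, 7, 57] (same object as a)
`print(b)` → prints [9, 6, 7, 57]

Answer: [9, 6, 7, 57]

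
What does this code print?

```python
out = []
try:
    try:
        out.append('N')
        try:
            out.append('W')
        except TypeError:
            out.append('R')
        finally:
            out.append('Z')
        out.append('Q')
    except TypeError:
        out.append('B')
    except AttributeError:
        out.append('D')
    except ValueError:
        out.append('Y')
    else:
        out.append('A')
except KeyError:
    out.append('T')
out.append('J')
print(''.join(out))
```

Execution trace: 'N' (try body) → 'W' (inner try body, no exception) → 'Z' (inner finally) → 'Q' (try body, no exception) → 'A' (else) → 'J' (after the try/except). Output: NWZQAJ

Answer: NWZQAJ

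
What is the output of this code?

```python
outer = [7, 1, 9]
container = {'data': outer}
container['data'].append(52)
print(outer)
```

Key concept: dict holds reference to list.
Step by step:
`outer = [7, 1, 9]` → outer = [7, 1, 9]
`container = {'data': outer}` → container = {'data': [7, 1, 9]}
`container['data'].append(52)` → outer = [7, 1, 9, 52]; container = {'data': [7, 1, 9, 52]}
`print(outer)` → prints [7, 1, 9, 52]

Answer: [7, 1, 9, 52]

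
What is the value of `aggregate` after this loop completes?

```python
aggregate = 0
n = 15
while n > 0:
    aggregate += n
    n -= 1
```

Sum 15 down to 1
`aggregate` takes the values: 0 → 15 → 29 → 42 → 54 → 65 → 75 → 84 → 92 → 99 → 105 → 110 → 114 → 117 → 119 → 120

Answer: 120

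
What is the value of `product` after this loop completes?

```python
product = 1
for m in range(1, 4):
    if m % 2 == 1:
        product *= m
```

Product of odd numbers 1 to 3
`product` takes the values: 1 → 3

Answer: 3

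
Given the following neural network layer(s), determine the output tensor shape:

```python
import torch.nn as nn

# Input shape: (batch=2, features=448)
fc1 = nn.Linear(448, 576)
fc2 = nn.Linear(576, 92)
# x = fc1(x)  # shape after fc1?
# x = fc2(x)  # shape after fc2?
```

Input: (2, 448) -> after fc1: (2, 576) -> Output: (2, 92)

Answer: (2, 92)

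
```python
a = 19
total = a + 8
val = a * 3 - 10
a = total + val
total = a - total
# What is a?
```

Trace:
`a = 19` → a = 19
`total = a + 8` → total = 27
`val = a * 3 - 10` → val = 47
`a = total + val` → a = 74
`total = a - total` → total = 47
So a = 74

Answer: 74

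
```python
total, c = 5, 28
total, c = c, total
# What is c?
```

Trace:
`total, c = 5, 28` → total = 5; c = 28
`total, c = c, total` → total = 28; c = 5
So c = 5

Answer: 5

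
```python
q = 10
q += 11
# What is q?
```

Trace:
`q = 10` → q = 10
`q += 11` → q = 21
So q = 21

Answer: 21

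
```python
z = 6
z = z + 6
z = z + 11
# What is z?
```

Trace:
`z = 6` → z = 6
`z = z + 6` → z = 12
`z = z + 11` → z = 23
So z = 23

Answer: 23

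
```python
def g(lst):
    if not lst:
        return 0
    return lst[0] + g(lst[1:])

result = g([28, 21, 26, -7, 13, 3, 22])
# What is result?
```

28 + 21 + 26 + (-7) + 13 + 3 + 22 + 0 = 106

Answer: 106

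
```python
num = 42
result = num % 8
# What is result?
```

Trace:
`num = 42` → num = 42
`result = num % 8` → result = 2
So result = 2

Answer: 2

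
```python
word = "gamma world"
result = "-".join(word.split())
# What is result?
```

Trace:
`word = "gamma world"` → word = 'gamma world'
`result = "-".join(word.split())` → result = 'gamma-world'
So result = 'gamma-world'

Answer: 'gamma-world'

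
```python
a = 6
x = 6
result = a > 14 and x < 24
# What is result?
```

Trace:
`a = 6` → a = 6
`x = 6` → x = 6
`result = a > 14 and x < 24` → result = False
So result = False

Answer: False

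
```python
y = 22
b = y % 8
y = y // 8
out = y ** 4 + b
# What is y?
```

Trace:
`y = 22` → y = 22
`b = y % 8` → b = 6
`y = y // 8` → y = 2
`out = y ** 4 + b` → out = 22
So y = 2

Answer: 2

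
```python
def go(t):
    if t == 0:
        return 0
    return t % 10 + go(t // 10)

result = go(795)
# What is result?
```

Sum of digits of 795: 5 + 9 + 7 = 21

Answer: 21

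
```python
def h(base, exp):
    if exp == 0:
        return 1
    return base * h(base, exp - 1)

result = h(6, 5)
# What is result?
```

h(6, 5) = 6 * 6 * 6 * 6 * 6 = 7776

Answer: 7776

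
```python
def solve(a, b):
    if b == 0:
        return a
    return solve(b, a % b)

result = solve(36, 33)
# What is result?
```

solve(36, 33) -> solve(33, 3) -> solve(3, 0) -> 3

Answer: 3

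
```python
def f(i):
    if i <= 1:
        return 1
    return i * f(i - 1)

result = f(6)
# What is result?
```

f(6) = 6 * 5 * 4 * 3 * 2 * 1 = 720

Answer: 720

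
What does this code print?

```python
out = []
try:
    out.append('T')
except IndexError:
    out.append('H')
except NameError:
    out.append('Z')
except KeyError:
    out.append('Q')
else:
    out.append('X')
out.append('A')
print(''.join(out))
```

Execution trace: 'T' (try body, no exception) → 'X' (else) → 'A' (after the try/except). Output: TXA

Answer: TXA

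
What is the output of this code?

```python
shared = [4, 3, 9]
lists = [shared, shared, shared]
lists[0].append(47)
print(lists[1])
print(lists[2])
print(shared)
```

Key concept: list of same reference.
Step by step:
`shared = [4, 3, 9]` → shared = [4, 3, 9]
`lists = [shared, shared, shared]` → lists = [[4, 3, 9], [4, 3, 9], [4, 3, 9]]
`lists[0].append(47)` → shared = [4, 3, 9, 47]; lists = [[4, 3, 9, 47], [4, 3, 9, 47], [4, 3, 9, 47]]
`print(lists[1])` → prints [4, 3, 9, 47]
`print(lists[2])` → prints [4, 3, 9, 47]
`print(shared)` → prints [4, 3, 9, 47]

Answer:
[4, 3, 9, 47]
[4, 3, 9, 47]
[4, 3, 9, 47]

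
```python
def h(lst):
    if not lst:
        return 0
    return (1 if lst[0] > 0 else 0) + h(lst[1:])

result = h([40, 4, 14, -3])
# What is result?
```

Count of positive elements in [40, 4, 14, -3] = 3

Answer: 3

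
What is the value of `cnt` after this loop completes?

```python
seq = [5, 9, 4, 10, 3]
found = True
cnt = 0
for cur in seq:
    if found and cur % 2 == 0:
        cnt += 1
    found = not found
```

Count even values at even positions
`cnt` takes the values: 0 → 1

Answer: 1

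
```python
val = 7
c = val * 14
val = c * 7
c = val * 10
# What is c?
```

Trace:
`val = 7` → val = 7
`c = val * 14` → c = 98
`val = c * 7` → val = 686
`c = val * 10` → c = 6860
So c = 6860

Answer: 6860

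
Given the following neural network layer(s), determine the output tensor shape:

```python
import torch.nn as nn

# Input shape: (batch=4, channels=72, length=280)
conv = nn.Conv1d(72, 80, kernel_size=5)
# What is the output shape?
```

Input: (4, 72, 280) -> Output: (4, 80, 276)

Answer: (4, 80, 276)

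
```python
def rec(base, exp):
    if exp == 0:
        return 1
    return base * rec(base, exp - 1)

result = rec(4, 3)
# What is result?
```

rec(4, 3) = 4 * 4 * 4 = 64

Answer: 64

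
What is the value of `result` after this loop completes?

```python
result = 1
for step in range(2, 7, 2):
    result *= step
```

Product of even numbers 2 to 6
`result` takes the values: 1 → 2 → 8 → 48

Answer: 48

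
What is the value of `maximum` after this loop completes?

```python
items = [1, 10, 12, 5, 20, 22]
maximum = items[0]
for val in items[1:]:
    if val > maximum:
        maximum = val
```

Maximum of [1, 10, 12, 5, 20, 22]
`maximum` takes the values: 1 → 10 → 12 → 20 → 22

Answer: 22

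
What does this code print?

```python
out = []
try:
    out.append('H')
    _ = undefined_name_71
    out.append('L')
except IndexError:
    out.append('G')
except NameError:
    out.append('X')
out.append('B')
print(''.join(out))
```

Execution trace: 'H' (try body) → 'X' (except NameError) → 'B' (after the try/except). Output: HXB

Answer: HXB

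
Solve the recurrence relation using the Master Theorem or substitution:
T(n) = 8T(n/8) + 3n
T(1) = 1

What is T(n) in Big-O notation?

By Master Theorem: a=8, b=8, f(n)=3n. Since log_8(8) = 1 and f(n) = Θ(n^1), Case 2 applies. T(n) = O(n log n).

Answer: O(n log n)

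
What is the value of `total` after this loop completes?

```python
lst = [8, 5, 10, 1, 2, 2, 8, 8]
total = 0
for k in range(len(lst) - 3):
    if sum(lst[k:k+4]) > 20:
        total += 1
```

Count windows with sum > 20
`total` takes the values: 0 → 1

Answer: 1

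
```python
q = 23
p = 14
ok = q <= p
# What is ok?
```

Trace:
`q = 23` → q = 23
`p = 14` → p = 14
`ok = q <= p` → ok = False
So ok = False

Answer: False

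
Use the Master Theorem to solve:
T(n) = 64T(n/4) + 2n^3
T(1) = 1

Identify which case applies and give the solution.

a=64, b=4, f(n)=2n^3. log_4(64) = 3. Since c=3 = 3, Case 2 applies: T(n) = Θ(n^log_b(a) · log n) = O(n^3 log n).

Answer: O(n^3 log n) - Case 2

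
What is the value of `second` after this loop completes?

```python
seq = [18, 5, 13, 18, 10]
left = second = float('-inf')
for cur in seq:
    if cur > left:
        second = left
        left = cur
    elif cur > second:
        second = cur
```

Second largest (with repeats) in [18, 5, 13, 18, 10]
`second` takes the values: -inf → 5 → 13 → 18

Answer: 18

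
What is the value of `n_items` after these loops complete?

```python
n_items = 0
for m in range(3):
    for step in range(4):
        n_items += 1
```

3 * 4 = 12
`n_items` takes the values: 0 → 1 → 2 → 3 → 4 → 5 → 6 → 7 → 8 → 9 → 10 → 11 → 12

Answer: 12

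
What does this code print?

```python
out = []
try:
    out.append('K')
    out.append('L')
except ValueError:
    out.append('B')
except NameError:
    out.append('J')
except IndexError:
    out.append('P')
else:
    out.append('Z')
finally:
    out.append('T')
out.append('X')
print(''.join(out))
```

Execution trace: 'K' (try body) → 'L' (try body, no exception) → 'Z' (else) → 'T' (finally) → 'X' (after the try/except). Output: KLZTX

Answer: KLZTX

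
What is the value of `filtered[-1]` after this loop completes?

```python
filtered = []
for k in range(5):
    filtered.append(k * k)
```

Last element of squares 0 to 4
`filtered` takes the values: [] → [0] → [0, 1] → [0, 1, 4] → [0, 1, 4, 9] → [0, 1, 4, 9, 16]
So `filtered[-1]` = 16

Answer: 16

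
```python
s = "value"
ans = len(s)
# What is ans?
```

Trace:
`s = "value"` → s = 'value'
`ans = len(s)` → ans = 5
So ans = 5

Answer: 5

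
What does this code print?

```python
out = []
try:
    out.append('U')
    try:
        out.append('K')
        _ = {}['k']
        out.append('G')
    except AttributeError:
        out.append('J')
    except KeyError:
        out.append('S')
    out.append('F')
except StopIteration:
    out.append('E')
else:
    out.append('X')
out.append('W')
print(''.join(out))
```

Execution trace: 'U' (try body) → 'K' (inner try body) → 'S' (inner except KeyError) → 'F' (try body, no exception) → 'X' (else) → 'W' (after the try/except). Output: UKSFXW

Answer: UKSFXW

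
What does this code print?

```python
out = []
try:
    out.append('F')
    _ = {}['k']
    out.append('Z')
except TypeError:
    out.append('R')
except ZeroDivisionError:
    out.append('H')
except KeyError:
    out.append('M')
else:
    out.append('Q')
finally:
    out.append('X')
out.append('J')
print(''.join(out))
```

Execution trace: 'F' (try body) → 'M' (except KeyError) → 'X' (finally) → 'J' (after the try/except). Output: FMXJ

Answer: FMXJ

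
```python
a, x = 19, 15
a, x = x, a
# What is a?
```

Trace:
`a, x = 19, 15` → a = 19; x = 15
`a, x = x, a` → a = 15; x = 19
So a = 15

Answer: 15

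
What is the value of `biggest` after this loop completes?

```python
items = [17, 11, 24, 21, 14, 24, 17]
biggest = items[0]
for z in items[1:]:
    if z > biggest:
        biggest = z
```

Maximum of [17, 11, 24, 21, 14, 24, 17]
`biggest` takes the values: 17 → 24

Answer: 24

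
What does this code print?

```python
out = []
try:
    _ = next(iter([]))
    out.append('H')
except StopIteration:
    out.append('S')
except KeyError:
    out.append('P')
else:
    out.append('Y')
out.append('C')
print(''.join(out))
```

Execution trace: 'S' (except StopIteration) → 'C' (after the try/except). Output: SC

Answer: SC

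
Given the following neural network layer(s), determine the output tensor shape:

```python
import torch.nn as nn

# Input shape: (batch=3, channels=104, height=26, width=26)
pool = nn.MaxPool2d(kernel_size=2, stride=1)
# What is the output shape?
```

Input: (3, 104, 26, 26) -> Output: (3, 104, 25, 25)

Answer: (3, 104, 25, 25)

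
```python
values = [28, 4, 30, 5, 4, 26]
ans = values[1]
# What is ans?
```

Trace:
`values = [28, 4, 30, 5, 4, 26]` → values = [28, 4, 30, 5, 4, 26]
`ans = values[1]` → ans = 4
So ans = 4

Answer: 4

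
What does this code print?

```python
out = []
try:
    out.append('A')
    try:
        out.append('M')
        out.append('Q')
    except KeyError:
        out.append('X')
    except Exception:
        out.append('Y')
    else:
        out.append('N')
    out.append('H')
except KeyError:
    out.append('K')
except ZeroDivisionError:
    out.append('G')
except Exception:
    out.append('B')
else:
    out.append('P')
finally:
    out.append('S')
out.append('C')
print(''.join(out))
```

Execution trace: 'A' (try body) → 'M' (inner try body) → 'Q' (inner try body, no exception) → 'N' (inner else) → 'H' (try body, no exception) → 'P' (else) → 'S' (finally) → 'C' (after the try/except). Output: AMQNHPSC

Answer: AMQNHPSC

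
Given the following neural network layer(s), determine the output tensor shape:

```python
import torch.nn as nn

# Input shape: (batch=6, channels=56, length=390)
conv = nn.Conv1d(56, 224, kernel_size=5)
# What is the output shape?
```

Input: (6, 56, 390) -> Output: (6, 224, 386)

Answer: (6, 224, 386)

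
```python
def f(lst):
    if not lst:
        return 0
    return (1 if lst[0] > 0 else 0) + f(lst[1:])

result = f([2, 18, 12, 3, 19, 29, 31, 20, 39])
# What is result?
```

Count of positive elements in [2, 18, 12, 3, 19, 29, 31, 20, 39] = 9

Answer: 9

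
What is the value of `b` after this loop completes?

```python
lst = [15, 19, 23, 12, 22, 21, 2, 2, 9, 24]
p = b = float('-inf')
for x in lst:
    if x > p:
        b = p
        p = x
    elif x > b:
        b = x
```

Second largest (with repeats) in [15, 19, 23, 12, 22, 21, 2, 2, 9, 24]
`b` takes the values: -inf → 15 → 19 → 22 → 23

Answer: 23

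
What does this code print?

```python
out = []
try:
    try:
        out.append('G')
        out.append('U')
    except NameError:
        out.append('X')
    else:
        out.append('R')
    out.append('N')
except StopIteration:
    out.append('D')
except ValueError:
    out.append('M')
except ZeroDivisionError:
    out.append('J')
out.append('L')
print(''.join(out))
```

Execution trace: 'G' (inner try body) → 'U' (inner try body, no exception) → 'R' (inner else) → 'N' (try body, no exception) → 'L' (after the try/except). Output: GURNL

Answer: GURNL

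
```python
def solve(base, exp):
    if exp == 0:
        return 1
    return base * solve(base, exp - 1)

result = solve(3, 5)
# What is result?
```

solve(3, 5) = 3 * 3 * 3 * 3 * 3 = 243

Answer: 243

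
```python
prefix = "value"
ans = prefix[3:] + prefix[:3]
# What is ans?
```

Trace:
`prefix = "value"` → prefix = 'value'
`ans = prefix[3:] + prefix[:3]` → ans = 'ueval'
So ans = 'ueval'

Answer: 'ueval'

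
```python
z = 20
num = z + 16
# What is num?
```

Trace:
`z = 20` → z = 20
`num = z + 16` → num = 36
So num = 36

Answer: 36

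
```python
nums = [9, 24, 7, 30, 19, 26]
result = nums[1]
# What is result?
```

Trace:
`nums = [9, 24, 7, 30, 19, 26]` → nums = [9, 24, 7, 30, 19, 26]
`result = nums[1]` → result = 24
So result = 24

Answer: 24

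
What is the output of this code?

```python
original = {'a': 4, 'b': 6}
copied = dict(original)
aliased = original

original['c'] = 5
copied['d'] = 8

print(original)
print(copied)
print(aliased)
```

Key concept: dict() creates copy, assignment creates alias.
Step by step:
`original = {'a': 4, 'b': 6}` → original = {'a': 4, 'b': 6}
`copied = dict(original)` → copied = {'a': 4, 'b': 6}
`aliased = original` → aliased = {'a': 4, 'b': 6} (same object as original)
`original['c'] = 5` → original = {'a': 4, 'b': 6, 'c': 5} (same object as aliased); aliased = {'a': 4, 'b': 6, 'c': 5} (same object as original)
`copied['d'] = 8` → copied = {'a': 4, 'b': 6, 'd': 8}
`print(original)` → prints {'a': 4, 'b': 6, 'c': 5}
`print(copied)` → prints {'a': 4, 'b': 6, 'd': 8}
`print(aliased)` → prints {'a': 4, 'b': 6, 'c': 5}

Answer:
{'a': 4, 'b': 6, 'c': 5}
{'a': 4, 'b': 6, 'd': 8}
{'a': 4, 'b': 6, 'c': 5}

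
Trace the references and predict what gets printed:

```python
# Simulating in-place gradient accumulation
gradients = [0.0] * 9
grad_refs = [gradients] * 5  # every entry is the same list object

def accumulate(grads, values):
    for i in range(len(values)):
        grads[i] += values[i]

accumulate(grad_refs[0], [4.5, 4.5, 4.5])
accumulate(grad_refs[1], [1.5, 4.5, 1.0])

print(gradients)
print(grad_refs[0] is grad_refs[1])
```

Key concept: gradient accumulation aliasing.
Step by step:
`gradients = [0.0] * 9` → gradients = [0.0, 0.0, 0.0, 0.0, 0.0, 0.0, 0.0, 0.0, 0.0]
`grad_refs = [gradients] * 5` → grad_refs = [[0.0, 0.0, 0.0, 0.0, 0.0, 0.0, 0.0, 0.0, 0.0], [0.0, 0.0, 0.0, 0.0, 0.0, 0.0, 0.0, 0.0, 0.0], [0.0, 0.0, 0.0, 0.0, 0.0, 0.0, 0.0, 0.0, 0.0], [0.0, 0.0, 0.0, 0.0, 0.0, 0.0, 0.0, 0.0, 0.0], [0.0, 0.0, 0.0, 0.0, 0.0, 0.0, 0.0, 0.0, 0.0]]
`accumulate(grad_refs[0], [4.5, 4.5, 4.5])` → gradients = [4.5, 4.5, 4.5, 0.0, 0.0, 0.0, 0.0, 0.0, 0.0]; grad_refs = [[4.5, 4.5, 4.5, 0.0, 0.0, 0.0, 0.0, 0.0, 0.0], [4.5, 4.5, 4.5, 0.0, 0.0, 0.0, 0.0, 0.0, 0.0], [4.5, 4.5, 4.5, 0.0, 0.0, 0.0, 0.0, 0.0, 0.0], [4.5, 4.5, 4.5, 0.0, 0.0, 0.0, 0.0, 0.0, 0.0], [4.5, 4.5, 4.5, 0.0, 0.0, 0.0, 0.0, 0.0, 0.0]]
`accumulate(grad_refs[1], [1.5, 4.5, 1.0])` → gradients = [6.0, 9.0, 5.5, 0.0, 0.0, 0.0, 0.0, 0.0, 0.0]; grad_refs = [[6.0, 9.0, 5.5, 0.0, 0.0, 0.0, 0.0, 0.0, 0.0], [6.0, 9.0, 5.5, 0.0, 0.0, 0.0, 0.0, 0.0, 0.0], [6.0, 9.0, 5.5, 0.0, 0.0, 0.0, 0.0, 0.0, 0.0], [6.0, 9.0, 5.5, 0.0, 0.0, 0.0, 0.0, 0.0, 0.0], [6.0, 9.0, 5.5, 0.0, 0.0, 0.0, 0.0, 0.0, 0.0]]
`print(gradients)` → prints [6.0, 9.0, 5.5, 0.0, 0.0, 0.0, 0.0, 0.0, 0.0]
`print(grad_refs[0] is grad_refs[1])` → prints True

Answer:
[6.0, 9.0, 5.5, 0.0, 0.0, 0.0, 0.0, 0.0, 0.0]
True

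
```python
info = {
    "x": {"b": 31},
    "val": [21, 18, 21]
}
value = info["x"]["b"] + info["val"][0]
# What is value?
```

Trace:
`info = { ...` → info = {'x': {'b': 31}, 'val': [21, 18, 21]}
`value = info["x"]["b"] + info["val"][0]` → value = 52
So value = 52

Answer: 52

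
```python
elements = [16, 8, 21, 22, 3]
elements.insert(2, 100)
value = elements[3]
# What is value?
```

Trace:
`elements = [16, 8, 21, 22, 3]` → elements = [16, 8, 21, 22, 3]
`elements.insert(2, 100)` → elements = [16, 8, 100, 21, 22, 3]
`value = elements[3]` → value = 21
So value = 21

Answer: 21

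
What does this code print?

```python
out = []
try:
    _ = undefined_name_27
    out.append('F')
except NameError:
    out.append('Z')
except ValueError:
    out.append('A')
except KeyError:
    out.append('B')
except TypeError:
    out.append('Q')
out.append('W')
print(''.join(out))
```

Execution trace: 'Z' (except NameError) → 'W' (after the try/except). Output: ZW

Answer: ZW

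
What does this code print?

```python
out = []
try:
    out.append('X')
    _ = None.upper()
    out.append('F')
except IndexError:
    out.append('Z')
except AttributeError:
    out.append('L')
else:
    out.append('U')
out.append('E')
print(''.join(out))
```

Execution trace: 'X' (try body) → 'L' (except AttributeError) → 'E' (after the try/except). Output: XLE

Answer: XLE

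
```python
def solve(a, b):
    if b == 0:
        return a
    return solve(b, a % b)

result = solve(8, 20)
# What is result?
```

solve(8, 20) -> solve(20, 8) -> solve(8, 4) -> solve(4, 0) -> 4

Answer: 4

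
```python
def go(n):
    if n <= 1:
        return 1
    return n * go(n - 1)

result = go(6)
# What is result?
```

go(6) = 6 * 5 * 4 * 3 * 2 * 1 = 720

Answer: 720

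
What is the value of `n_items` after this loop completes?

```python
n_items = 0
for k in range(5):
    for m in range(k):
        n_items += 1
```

Triangle number: 0+1+2+...+4
`n_items` takes the values: 0 → 1 → 2 → 3 → 4 → 5 → 6 → 7 → 8 → 9 → 10

Answer: 10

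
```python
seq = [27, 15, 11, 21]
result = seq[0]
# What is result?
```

Trace:
`seq = [27, 15, 11, 21]` → seq = [27, 15, 11, 21]
`result = seq[0]` → result = 27
So result = 27

Answer: 27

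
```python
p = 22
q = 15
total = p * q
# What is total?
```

Trace:
`p = 22` → p = 22
`q = 15` → q = 15
`total = p * q` → total = 330
So total = 330

Answer: 330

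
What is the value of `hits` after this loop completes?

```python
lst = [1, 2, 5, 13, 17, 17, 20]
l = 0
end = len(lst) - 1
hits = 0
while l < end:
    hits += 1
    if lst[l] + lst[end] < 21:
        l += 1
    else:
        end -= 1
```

Steps to find pair summing to 21
`hits` takes the values: 0 → 1 → 2 → 3 → 4 → 5 → 6

Answer: 6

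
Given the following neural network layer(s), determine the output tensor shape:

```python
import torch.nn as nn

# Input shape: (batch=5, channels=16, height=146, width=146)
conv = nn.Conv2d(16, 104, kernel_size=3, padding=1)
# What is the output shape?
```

Input: (5, 16, 146, 146) -> Output: (5, 104, 146, 146)

Answer: (5, 104, 146, 146)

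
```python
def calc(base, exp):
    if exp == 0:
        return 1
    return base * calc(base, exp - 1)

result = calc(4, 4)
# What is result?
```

calc(4, 4) = 4 * 4 * 4 * 4 = 256

Answer: 256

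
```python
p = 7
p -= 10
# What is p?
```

Trace:
`p = 7` → p = 7
`p -= 10` → p = -3
So p = -3

Answer: -3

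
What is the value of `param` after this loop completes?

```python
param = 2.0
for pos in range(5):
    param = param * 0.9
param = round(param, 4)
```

Exponential decay: 2.0 * 0.9^5
`param` takes the values: 2.0 → 1.8 → 1.62 → 1.458 → 1.3122 → 1.18098 → 1.181

Answer: 1.181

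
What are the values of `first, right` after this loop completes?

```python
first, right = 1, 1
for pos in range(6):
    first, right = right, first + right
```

Fibonacci: after 6 iterations
`first, right` takes the values: (1, 1) → (1, 2) → (2, 3) → (3, 5) → (5, 8) → (8, 13) → (13, 21)

Answer: 13, 21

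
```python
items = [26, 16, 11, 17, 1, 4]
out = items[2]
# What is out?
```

Trace:
`items = [26, 16, 11, 17, 1, 4]` → items = [26, 16, 11, 17, 1, 4]
`out = items[2]` → out = 11
So out = 11

Answer: 11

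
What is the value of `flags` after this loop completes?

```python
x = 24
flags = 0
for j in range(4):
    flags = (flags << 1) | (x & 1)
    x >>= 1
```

Reverse lowest 4 bits of 24
`flags` takes the values: 0 → 1

Answer: 1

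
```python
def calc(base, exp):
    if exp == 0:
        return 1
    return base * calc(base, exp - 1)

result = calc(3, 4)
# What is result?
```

calc(3, 4) = 3 * 3 * 3 * 3 = 81

Answer: 81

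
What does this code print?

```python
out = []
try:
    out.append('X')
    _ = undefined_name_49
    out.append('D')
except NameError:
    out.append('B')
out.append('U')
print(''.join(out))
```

Execution trace: 'X' (try body) → 'B' (except NameError) → 'U' (after the try/except). Output: XBU

Answer: XBU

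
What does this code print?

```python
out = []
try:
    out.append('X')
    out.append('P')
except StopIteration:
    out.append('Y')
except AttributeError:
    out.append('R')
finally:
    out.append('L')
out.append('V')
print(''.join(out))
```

Execution trace: 'X' (try body) → 'P' (try body, no exception) → 'L' (finally) → 'V' (after the try/except). Output: XPLV

Answer: XPLV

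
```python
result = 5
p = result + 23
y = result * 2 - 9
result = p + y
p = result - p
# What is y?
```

Trace:
`result = 5` → result = 5
`p = result + 23` → p = 28
`y = result * 2 - 9` → y = 1
`result = p + y` → result = 29
`p = result - p` → p = 1
So y = 1

Answer: 1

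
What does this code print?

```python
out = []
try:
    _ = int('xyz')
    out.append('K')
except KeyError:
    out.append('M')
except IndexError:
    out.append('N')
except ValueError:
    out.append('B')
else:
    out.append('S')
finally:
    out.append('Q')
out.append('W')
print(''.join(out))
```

Execution trace: 'B' (except ValueError) → 'Q' (finally) → 'W' (after the try/except). Output: BQW

Answer: BQW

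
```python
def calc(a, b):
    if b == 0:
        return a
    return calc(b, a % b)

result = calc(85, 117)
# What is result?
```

calc(85, 117) -> calc(117, 85) -> calc(85, 32) -> calc(32, 21) -> calc(21, 11) -> calc(11, 10) -> calc(10, 1) -> calc(1, 0) -> 1

Answer: 1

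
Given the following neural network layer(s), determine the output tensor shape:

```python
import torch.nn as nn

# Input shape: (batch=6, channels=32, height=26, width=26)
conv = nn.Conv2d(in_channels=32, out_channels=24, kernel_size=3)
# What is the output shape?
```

Input: (6, 32, 26, 26) -> Output: (6, 24, 24, 24)

Answer: (6, 24, 24, 24)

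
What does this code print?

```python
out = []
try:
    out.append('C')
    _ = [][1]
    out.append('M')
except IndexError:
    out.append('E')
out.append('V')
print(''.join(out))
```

Execution trace: 'C' (try body) → 'E' (except IndexError) → 'V' (after the try/except). Output: CEV

Answer: CEV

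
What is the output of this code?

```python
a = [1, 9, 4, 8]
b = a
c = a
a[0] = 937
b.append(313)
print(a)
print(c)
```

Key concept: multiple aliases.
Step by step:
`a = [1, 9, 4, 8]` → a = [1, 9, 4, 8]
`b = a` → b = [1, 9, 4, 8] (same object as a)
`c = a` → c = [1, 9, 4, 8] (same object as a, b)
`a[0] = 937` → a = [937, 9, 4, 8] (same object as b, c); b = [937, 9, 4, 8] (same object as a, c); c = [937, 9, 4, 8] (same object as a, b)
`b.append(313)` → a = [937, 9, 4, 8, 313] (same object as b, c); b = [937, 9, 4, 8, 313] (same object as a, c); c = [937, 9, 4, 8, 313] (same object as a, b)
`print(a)` → prints [937, 9, 4, 8, 313]
`print(c)` → prints [937, 9, 4, 8, 313]

Answer:
[937, 9, 4, 8, 313]
[937, 9, 4, 8, 313]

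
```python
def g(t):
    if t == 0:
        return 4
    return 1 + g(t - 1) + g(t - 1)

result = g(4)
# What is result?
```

g(t) = 1 + 2·g(t-1), g(0)=4. Closed form: (4+1)·2^4 - 1 = 79.

Answer: 79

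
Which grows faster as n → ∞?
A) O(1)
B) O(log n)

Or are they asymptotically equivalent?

O(1) vs O(log n): Higher order terms dominate.

Answer: B) O(log n) grows faster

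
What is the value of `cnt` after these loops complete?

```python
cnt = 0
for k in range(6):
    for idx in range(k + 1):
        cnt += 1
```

Triangle: 1 + 2 + ... + 6
`cnt` takes the values: 0 → 1 → 2 → 3 → 4 → 5 → 6 → 7 → 8 → 9 → 10 → 11 → 12 → 13 → 14 → 15 → 16 → 17 → 18 → 19 → 20 → 21

Answer: 21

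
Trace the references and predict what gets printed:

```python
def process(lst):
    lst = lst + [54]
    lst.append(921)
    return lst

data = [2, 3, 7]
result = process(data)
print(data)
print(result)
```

Key concept: rebinding parameter vs mutation.
Step by step:
`data = [2, 3, 7]` → data = [2, 3, 7]
`result = process(data)` → result = [2, 3, 7, 54, 921]
`print(data)` → prints [2, 3, 7]
`print(result)` → prints [2, 3, 7, 54, 921]

Answer:
[2, 3, 7]
[2, 3, 7, 54, 921]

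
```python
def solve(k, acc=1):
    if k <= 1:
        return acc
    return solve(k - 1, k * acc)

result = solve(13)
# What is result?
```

Accumulator trace (n, acc): (13, 1) -> (12, 13) -> (11, 156) -> (10, 1716) -> (9, 17160) -> (8, 154440) -> (7, 1235520) -> (6, 8648640) -> (5, 51891840) -> (4, 259459200) -> (3, 1037836800) -> (2, 3113510400) -> (1, 6227020800) -> return 6227020800

Answer: 6227020800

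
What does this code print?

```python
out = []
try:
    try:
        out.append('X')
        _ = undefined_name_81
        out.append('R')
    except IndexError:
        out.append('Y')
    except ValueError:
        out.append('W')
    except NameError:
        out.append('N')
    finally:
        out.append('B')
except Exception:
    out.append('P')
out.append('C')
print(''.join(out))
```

Execution trace: 'X' (inner try body) → 'N' (inner except NameError) → 'B' (inner finally) → 'C' (after the try/except). Output: XNBC

Answer: XNBC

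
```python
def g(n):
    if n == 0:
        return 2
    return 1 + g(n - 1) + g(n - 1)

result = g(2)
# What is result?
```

g(n) = 1 + 2·g(n-1), g(0)=2. Closed form: (2+1)·2^2 - 1 = 11.

Answer: 11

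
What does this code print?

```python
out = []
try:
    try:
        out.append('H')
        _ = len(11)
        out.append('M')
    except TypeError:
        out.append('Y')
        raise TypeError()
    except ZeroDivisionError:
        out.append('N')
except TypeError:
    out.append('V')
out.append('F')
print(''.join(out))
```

Execution trace: 'H' (try body) → 'Y' (except TypeError) → 'V' (outer except TypeError) → 'F' (after the try/except). Output: HYVF

Answer: HYVF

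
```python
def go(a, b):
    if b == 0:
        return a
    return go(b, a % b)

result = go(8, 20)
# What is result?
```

go(8, 20) -> go(20, 8) -> go(8, 4) -> go(4, 0) -> 4

Answer: 4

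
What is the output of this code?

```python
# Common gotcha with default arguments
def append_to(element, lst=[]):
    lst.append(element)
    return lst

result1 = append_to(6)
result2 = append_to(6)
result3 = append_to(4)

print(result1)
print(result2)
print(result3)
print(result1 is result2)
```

Key concept: mutable default argument gotcha.
Step by step:
`result1 = append_to(6)` → result1 = [6]
`result2 = append_to(6)` → result1 = [6, 6] (same object as result2); result2 = [6, 6] (same object as result1)
`result3 = append_to(4)` → result1 = [6, 6, 4] (same object as result2, result3); result2 = [6, 6, 4] (same object as result1, result3); result3 = [6, 6, 4] (same object as result1, result2)
`print(result1)` → prints [6, 6, 4]
`print(result2)` → prints [6, 6, 4]
`print(result3)` → prints [6, 6, 4]
`print(result1 is result2)` → prints True

Answer:
[6, 6, 4]
[6, 6, 4]
[6, 6, 4]
True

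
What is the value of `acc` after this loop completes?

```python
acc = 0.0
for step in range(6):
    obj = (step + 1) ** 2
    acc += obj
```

Sum of squared losses 1² + 2² + ... + 6²
`acc` takes the values: 0.0 → 1.0 → 5.0 → 14.0 → 30.0 → 55.0 → 91.0

Answer: 91.0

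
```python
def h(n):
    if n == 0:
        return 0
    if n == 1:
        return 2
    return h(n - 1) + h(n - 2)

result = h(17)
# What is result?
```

Build up from base cases: h(0)=0, h(1)=2, h(2)=2, h(3)=4, h(4)=6, h(5)=10, h(6)=16, ..., h(17)=3194

Answer: 3194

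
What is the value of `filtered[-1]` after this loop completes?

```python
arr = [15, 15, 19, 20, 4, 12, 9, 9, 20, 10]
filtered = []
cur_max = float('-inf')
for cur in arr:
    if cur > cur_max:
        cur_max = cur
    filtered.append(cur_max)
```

Running max ends at 20
`filtered` takes the values: [] → [15] → [15, 15] → [15, 15, 19] → [15, 15, 19, 20] → [15, 15, 19, 20, 20] → [15, 15, 19, 20, 20, 20] → [15, 15, 19, 20, 20, 20, 20] → [15, 15, 19, 20, 20, 20, 20, 20] → [15, 15, 19, 20, 20, 20, 20, 20, 20] → [15, 15, 19, 20, 20, 20, 20, 20, 20, 20]
So `filtered[-1]` = 20

Answer: 20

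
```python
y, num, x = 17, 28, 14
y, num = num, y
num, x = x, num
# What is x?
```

Trace:
`y, num, x = 17, 28, 14` → y = 17; num = 28; x = 14
`y, num = num, y` → y = 28; num = 17
`num, x = x, num` → num = 14; x = 17
So x = 17

Answer: 17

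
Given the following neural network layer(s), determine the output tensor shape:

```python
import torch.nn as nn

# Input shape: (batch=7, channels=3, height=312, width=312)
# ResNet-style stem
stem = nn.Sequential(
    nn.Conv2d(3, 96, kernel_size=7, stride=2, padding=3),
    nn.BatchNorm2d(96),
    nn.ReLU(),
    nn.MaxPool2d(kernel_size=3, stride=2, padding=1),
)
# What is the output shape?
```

Input: (7, 3, 312, 312) -> after Conv2d 7x7 stride=2: (7, 96, 156, 156) -> Output: (7, 96, 78, 78)

Answer: (7, 96, 78, 78)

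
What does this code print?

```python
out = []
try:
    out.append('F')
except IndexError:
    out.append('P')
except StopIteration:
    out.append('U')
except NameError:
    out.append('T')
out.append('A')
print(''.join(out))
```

Execution trace: 'F' (try body, no exception) → 'A' (after the try/except). Output: FA

Answer: FA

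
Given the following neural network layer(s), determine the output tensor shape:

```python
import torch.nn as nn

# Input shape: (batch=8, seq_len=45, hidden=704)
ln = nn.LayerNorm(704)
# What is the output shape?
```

Input: (8, 45, 704) -> Output: (8, 45, 704)

Answer: (8, 45, 704)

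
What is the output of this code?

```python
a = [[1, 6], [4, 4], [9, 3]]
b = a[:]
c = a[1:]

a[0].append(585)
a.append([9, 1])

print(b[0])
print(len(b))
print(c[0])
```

Key concept: slice with nested mutation.
Step by step:
`a = [[1, 6], [4, 4], [9, 3]]` → a = [[1, 6], [4, 4], [9, 3]]
`b = a[:]` → b = [[1, 6], [4, 4], [9, 3]]
`c = a[1:]` → c = [[4, 4], [9, 3]]
`a[0].append(585)` → a = [[1, 6, 585], [4, 4], [9, 3]]; b = [[1, 6, 585], [4, 4], [9, 3]]
`a.append([9, 1])` → a = [[1, 6, 585], [4, 4], [9, 3], [9, 1]]
`print(b[0])` → prints [1, 6, 585]
`print(len(b))` → prints 3
`print(c[0])` → prints [4, 4]

Answer:
[1, 6, 585]
3
[4, 4]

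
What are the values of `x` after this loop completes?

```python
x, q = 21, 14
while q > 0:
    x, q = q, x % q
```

GCD of 21 and 14
`x` takes the values: 21 → 14 → 7

Answer: 7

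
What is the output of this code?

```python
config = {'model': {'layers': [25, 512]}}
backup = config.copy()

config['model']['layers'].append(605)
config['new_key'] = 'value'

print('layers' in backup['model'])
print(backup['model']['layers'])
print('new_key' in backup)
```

Key concept: shallow copy gotcha with nested dict.
Step by step:
`config = {'model': {'layers': [25, 512]}}` → config = {'model': {'layers': [25, 512]}}
`backup = config.copy()` → backup = {'model': {'layers': [25, 512]}}
`config['model']['layers'].append(605)` → config = {'model': {'layers': [25, 512, 605]}}; backup = {'model': {'layers': [25, 512, 605]}}
`config['new_key'] = 'value'` → config = {'model': {'layers': [25, 512, 605]}, 'new_key': 'value'}
`print('layers' in backup['model'])` → prints True
`print(backup['model']['layers'])` → prints [25, 512, 605]
`print('new_key' in backup)` → prints False

Answer:
True
[25, 512, 605]
False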